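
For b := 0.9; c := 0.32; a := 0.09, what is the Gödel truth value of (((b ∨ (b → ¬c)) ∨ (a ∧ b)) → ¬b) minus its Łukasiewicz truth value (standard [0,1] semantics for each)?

Gödel evaluation:
  ¬c: Gödel ¬ of 0.32 = 0 (operand ≠ 0)
  (b → ¬c): 0.9 > 0, so result = 0
  (b ∨ (b → ¬c)) = max(0.9, 0) = 0.9
  (a ∧ b) = min(0.09, 0.9) = 0.09
  ((b ∨ (b → ¬c)) ∨ (a ∧ b)) = max(0.9, 0.09) = 0.9
  ¬b: Gödel ¬ of 0.9 = 0 (operand ≠ 0)
  (((b ∨ (b → ¬c)) ∨ (a ∧ b)) → ¬b): 0.9 > 0, so result = 0
  Gödel value = 0
Łukasiewicz evaluation:
  ¬c: Łukasiewicz ¬ gives 1 − 0.32 = 0.68
  (b → ¬c): min(1, 1 − 0.9 + 0.68) = 0.78
  (b ∨ (b → ¬c)) = max(0.9, 0.78) = 0.9
  (a ∧ b) = min(0.09, 0.9) = 0.09
  ((b ∨ (b → ¬c)) ∨ (a ∧ b)) = max(0.9, 0.09) = 0.9
  ¬b: Łukasiewicz ¬ gives 1 − 0.9 = 0.1
  (((b ∨ (b → ¬c)) ∨ (a ∧ b)) → ¬b): min(1, 1 − 0.9 + 0.1) = 0.2
  Łukasiewicz value = 0.2
Difference: 0 − 0.2 = -0.20

-0.20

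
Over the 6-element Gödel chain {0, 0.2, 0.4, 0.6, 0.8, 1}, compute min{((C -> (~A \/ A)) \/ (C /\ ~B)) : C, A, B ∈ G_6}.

The minimum is attained at C = 0.4, A = 0.2, B = 0.2:
  ~A: Gödel ¬ of 0.2 = 0 (operand ≠ 0)
  (~A \/ A) = max(0, 0.2) = 0.2
  (C -> (~A \/ A)): 0.4 > 0.2, so result = 0.2
  ~B: Gödel ¬ of 0.2 = 0 (operand ≠ 0)
  (C /\ ~B) = min(0.4, 0) = 0
  ((C -> (~A \/ A)) \/ (C /\ ~B)) = max(0.2, 0) = 0.2
Checking all 216 assignments confirms none give a value below 0.20.

0.20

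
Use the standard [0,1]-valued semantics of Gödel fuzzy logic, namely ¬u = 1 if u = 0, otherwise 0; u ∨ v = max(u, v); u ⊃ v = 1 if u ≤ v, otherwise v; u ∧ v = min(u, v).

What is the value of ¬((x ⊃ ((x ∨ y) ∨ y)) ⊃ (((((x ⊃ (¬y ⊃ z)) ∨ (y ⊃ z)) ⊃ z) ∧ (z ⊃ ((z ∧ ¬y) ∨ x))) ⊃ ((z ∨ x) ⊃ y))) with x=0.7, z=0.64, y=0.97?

(x ∨ y) = max(0.7, 0.97) = 0.97
((x ∨ y) ∨ y) = max(0.97, 0.97) = 0.97
(x ⊃ ((x ∨ y) ∨ y)): 0.7 ≤ 0.97, so result = 1
¬y: Gödel ¬ of 0.97 = 0 (operand ≠ 0)
(¬y ⊃ z): 0 ≤ 0.64, so result = 1
(x ⊃ (¬y ⊃ z)): 0.7 ≤ 1, so result = 1
(y ⊃ z): 0.97 > 0.64, so result = 0.64
((x ⊃ (¬y ⊃ z)) ∨ (y ⊃ z)) = max(1, 0.64) = 1
(((x ⊃ (¬y ⊃ z)) ∨ (y ⊃ z)) ⊃ z): 1 > 0.64, so result = 0.64
¬y: Gödel ¬ of 0.97 = 0 (operand ≠ 0)
(z ∧ ¬y) = min(0.64, 0) = 0
((z ∧ ¬y) ∨ x) = max(0, 0.7) = 0.7
(z ⊃ ((z ∧ ¬y) ∨ x)): 0.64 ≤ 0.7, so result = 1
((((x ⊃ (¬y ⊃ z)) ∨ (y ⊃ z)) ⊃ z) ∧ (z ⊃ ((z ∧ ¬y) ∨ x))) = min(0.64, 1) = 0.64
(z ∨ x) = max(0.64, 0.7) = 0.7
((z ∨ x) ⊃ y): 0.7 ≤ 0.97, so result = 1
(((((x ⊃ (¬y ⊃ z)) ∨ (y ⊃ z)) ⊃ z) ∧ (z ⊃ ((z ∧ ¬y) ∨ x))) ⊃ ((z ∨ x) ⊃ y)): 0.64 ≤ 1, so result = 1
((x ⊃ ((x ∨ y) ∨ y)) ⊃ (((((x ⊃ (¬y ⊃ z)) ∨ (y ⊃ z)) ⊃ z) ∧ (z ⊃ ((z ∧ ¬y) ∨ x))) ⊃ ((z ∨ x) ⊃ y))): 1 ≤ 1, so result = 1
¬((x ⊃ ((x ∨ y) ∨ y)) ⊃ (((((x ⊃ (¬y ⊃ z)) ∨ (y ⊃ z)) ⊃ z) ∧ (z ⊃ ((z ∧ ¬y) ∨ x))) ⊃ ((z ∨ x) ⊃ y))): Gödel ¬ of 1 = 0 (operand ≠ 0)

0.00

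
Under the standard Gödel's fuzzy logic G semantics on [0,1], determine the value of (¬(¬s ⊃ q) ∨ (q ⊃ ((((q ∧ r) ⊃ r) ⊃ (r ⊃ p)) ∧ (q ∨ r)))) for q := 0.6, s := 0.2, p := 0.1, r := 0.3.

¬s: Gödel ¬ of 0.2 = 0 (operand ≠ 0)
(¬s ⊃ q): 0 ≤ 0.6, so result = 1
¬(¬s ⊃ q): Gödel ¬ of 1 = 0 (operand ≠ 0)
(q ∧ r) = min(0.6, 0.3) = 0.3
((q ∧ r) ⊃ r): 0.3 ≤ 0.3, so result = 1
(r ⊃ p): 0.3 > 0.1, so result = 0.1
(((q ∧ r) ⊃ r) ⊃ (r ⊃ p)): 1 > 0.1, so result = 0.1
(q ∨ r) = max(0.6, 0.3) = 0.6
((((q ∧ r) ⊃ r) ⊃ (r ⊃ p)) ∧ (q ∨ r)) = min(0.1, 0.6) = 0.1
(q ⊃ ((((q ∧ r) ⊃ r) ⊃ (r ⊃ p)) ∧ (q ∨ r))): 0.6 > 0.1, so result = 0.1
(¬(¬s ⊃ q) ∨ (q ⊃ ((((q ∧ r) ⊃ r) ⊃ (r ⊃ p)) ∧ (q ∨ r)))) = max(0, 0.1) = 0.1

0.10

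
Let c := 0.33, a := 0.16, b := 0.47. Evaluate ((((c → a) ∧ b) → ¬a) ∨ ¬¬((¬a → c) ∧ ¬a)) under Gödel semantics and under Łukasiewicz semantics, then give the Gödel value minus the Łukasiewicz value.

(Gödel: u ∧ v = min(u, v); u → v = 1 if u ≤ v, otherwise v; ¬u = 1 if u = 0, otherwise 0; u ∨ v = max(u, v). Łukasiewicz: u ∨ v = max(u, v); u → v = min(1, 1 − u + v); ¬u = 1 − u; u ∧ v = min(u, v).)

-1.00

Gödel evaluation:
  (c → a): 0.33 > 0.16, so result = 0.16
  ((c → a) ∧ b) = min(0.16, 0.47) = 0.16
  ¬a: Gödel ¬ of 0.16 = 0 (operand ≠ 0)
  (((c → a) ∧ b) → ¬a): 0.16 > 0, so result = 0
  ¬a: Gödel ¬ of 0.16 = 0 (operand ≠ 0)
  (¬a → c): 0 ≤ 0.33, so result = 1
  ¬a: Gödel ¬ of 0.16 = 0 (operand ≠ 0)
  ((¬a → c) ∧ ¬a) = min(1, 0) = 0
  ¬((¬a → c) ∧ ¬a): Gödel ¬ of 0 = 1 (operand is 0)
  ¬¬((¬a → c) ∧ ¬a): Gödel ¬ of 1 = 0 (operand ≠ 0)
  ((((c → a) ∧ b) → ¬a) ∨ ¬¬((¬a → c) ∧ ¬a)) = max(0, 0) = 0
  Gödel value = 0
Łukasiewicz evaluation:
  (c → a): min(1, 1 − 0.33 + 0.16) = 0.83
  ((c → a) ∧ b) = min(0.83, 0.47) = 0.47
  ¬a: Łukasiewicz ¬ gives 1 − 0.16 = 0.84
  (((c → a) ∧ b) → ¬a): min(1, 1 − 0.47 + 0.84) = 1
  ¬a: Łukasiewicz ¬ gives 1 − 0.16 = 0.84
  (¬a → c): min(1, 1 − 0.84 + 0.33) = 0.49
  ¬a: Łukasiewicz ¬ gives 1 − 0.16 = 0.84
  ((¬a → c) ∧ ¬a) = min(0.49, 0.84) = 0.49
  ¬((¬a → c) ∧ ¬a): Łukasiewicz ¬ gives 1 − 0.49 = 0.51
  ¬¬((¬a → c) ∧ ¬a): Łukasiewicz ¬ gives 1 − 0.51 = 0.49
  ((((c → a) ∧ b) → ¬a) ∨ ¬¬((¬a → c) ∧ ¬a)) = max(1, 0.49) = 1
  Łukasiewicz value = 1
Difference: 0 − 1 = -1.00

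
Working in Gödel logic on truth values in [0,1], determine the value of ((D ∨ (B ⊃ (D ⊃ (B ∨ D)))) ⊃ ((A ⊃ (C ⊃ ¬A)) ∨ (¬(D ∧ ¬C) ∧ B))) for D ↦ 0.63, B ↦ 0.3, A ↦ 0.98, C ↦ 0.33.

0.30

(B ∨ D) = max(0.3, 0.63) = 0.63
(D ⊃ (B ∨ D)): 0.63 ≤ 0.63, so result = 1
(B ⊃ (D ⊃ (B ∨ D))): 0.3 ≤ 1, so result = 1
(D ∨ (B ⊃ (D ⊃ (B ∨ D)))) = max(0.63, 1) = 1
¬A: Gödel ¬ of 0.98 = 0 (operand ≠ 0)
(C ⊃ ¬A): 0.33 > 0, so result = 0
(A ⊃ (C ⊃ ¬A)): 0.98 > 0, so result = 0
¬C: Gödel ¬ of 0.33 = 0 (operand ≠ 0)
(D ∧ ¬C) = min(0.63, 0) = 0
¬(D ∧ ¬C): Gödel ¬ of 0 = 1 (operand is 0)
(¬(D ∧ ¬C) ∧ B) = min(1, 0.3) = 0.3
((A ⊃ (C ⊃ ¬A)) ∨ (¬(D ∧ ¬C) ∧ B)) = max(0, 0.3) = 0.3
((D ∨ (B ⊃ (D ⊃ (B ∨ D)))) ⊃ ((A ⊃ (C ⊃ ¬A)) ∨ (¬(D ∧ ¬C) ∧ B))): 1 > 0.3, so result = 0.3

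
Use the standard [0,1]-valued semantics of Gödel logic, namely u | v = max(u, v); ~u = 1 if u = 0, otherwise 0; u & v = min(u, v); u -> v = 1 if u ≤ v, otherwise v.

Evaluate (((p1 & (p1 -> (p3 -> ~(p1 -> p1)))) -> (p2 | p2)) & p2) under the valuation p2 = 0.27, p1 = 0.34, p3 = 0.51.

(p1 -> p1): 0.34 ≤ 0.34, so result = 1
~(p1 -> p1): Gödel ¬ of 1 = 0 (operand ≠ 0)
(p3 -> ~(p1 -> p1)): 0.51 > 0, so result = 0
(p1 -> (p3 -> ~(p1 -> p1))): 0.34 > 0, so result = 0
(p1 & (p1 -> (p3 -> ~(p1 -> p1)))) = min(0.34, 0) = 0
(p2 | p2) = max(0.27, 0.27) = 0.27
((p1 & (p1 -> (p3 -> ~(p1 -> p1)))) -> (p2 | p2)): 0 ≤ 0.27, so result = 1
(((p1 & (p1 -> (p3 -> ~(p1 -> p1)))) -> (p2 | p2)) & p2) = min(1, 0.27) = 0.27

0.27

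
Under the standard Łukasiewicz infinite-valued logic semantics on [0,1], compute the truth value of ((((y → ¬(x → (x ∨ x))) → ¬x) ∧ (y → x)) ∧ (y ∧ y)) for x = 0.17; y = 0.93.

0.24

(x ∨ x) = max(0.17, 0.17) = 0.17
(x → (x ∨ x)): min(1, 1 − 0.17 + 0.17) = 1
¬(x → (x ∨ x)): Łukasiewicz ¬ gives 1 − 1 = 0
(y → ¬(x → (x ∨ x))): min(1, 1 − 0.93 + 0) = 0.07
¬x: Łukasiewicz ¬ gives 1 − 0.17 = 0.83
((y → ¬(x → (x ∨ x))) → ¬x): min(1, 1 − 0.07 + 0.83) = 1
(y → x): min(1, 1 − 0.93 + 0.17) = 0.24
(((y → ¬(x → (x ∨ x))) → ¬x) ∧ (y → x)) = min(1, 0.24) = 0.24
(y ∧ y) = min(0.93, 0.93) = 0.93
((((y → ¬(x → (x ∨ x))) → ¬x) ∧ (y → x)) ∧ (y ∧ y)) = min(0.24, 0.93) = 0.24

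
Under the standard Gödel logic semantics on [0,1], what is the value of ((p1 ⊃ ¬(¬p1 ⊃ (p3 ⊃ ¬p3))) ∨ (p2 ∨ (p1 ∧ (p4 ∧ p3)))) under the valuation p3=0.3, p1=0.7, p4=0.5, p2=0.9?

¬p1: Gödel ¬ of 0.7 = 0 (operand ≠ 0)
¬p3: Gödel ¬ of 0.3 = 0 (operand ≠ 0)
(p3 ⊃ ¬p3): 0.3 > 0, so result = 0
(¬p1 ⊃ (p3 ⊃ ¬p3)): 0 ≤ 0, so result = 1
¬(¬p1 ⊃ (p3 ⊃ ¬p3)): Gödel ¬ of 1 = 0 (operand ≠ 0)
(p1 ⊃ ¬(¬p1 ⊃ (p3 ⊃ ¬p3))): 0.7 > 0, so result = 0
(p4 ∧ p3) = min(0.5, 0.3) = 0.3
(p1 ∧ (p4 ∧ p3)) = min(0.7, 0.3) = 0.3
(p2 ∨ (p1 ∧ (p4 ∧ p3))) = max(0.9, 0.3) = 0.9
((p1 ⊃ ¬(¬p1 ⊃ (p3 ⊃ ¬p3))) ∨ (p2 ∨ (p1 ∧ (p4 ∧ p3)))) = max(0, 0.9) = 0.9

0.90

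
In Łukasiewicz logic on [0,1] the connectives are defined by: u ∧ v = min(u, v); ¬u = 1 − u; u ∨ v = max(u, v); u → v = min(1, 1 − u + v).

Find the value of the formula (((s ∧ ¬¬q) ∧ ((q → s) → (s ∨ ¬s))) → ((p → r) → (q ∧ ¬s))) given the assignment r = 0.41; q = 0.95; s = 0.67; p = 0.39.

¬q: Łukasiewicz ¬ gives 1 − 0.95 = 0.05
¬¬q: Łukasiewicz ¬ gives 1 − 0.05 = 0.95
(s ∧ ¬¬q) = min(0.67, 0.95) = 0.67
(q → s): min(1, 1 − 0.95 + 0.67) = 0.72
¬s: Łukasiewicz ¬ gives 1 − 0.67 = 0.33
(s ∨ ¬s) = max(0.67, 0.33) = 0.67
((q → s) → (s ∨ ¬s)): min(1, 1 − 0.72 + 0.67) = 0.95
((s ∧ ¬¬q) ∧ ((q → s) → (s ∨ ¬s))) = min(0.67, 0.95) = 0.67
(p → r): min(1, 1 − 0.39 + 0.41) = 1
¬s: Łukasiewicz ¬ gives 1 − 0.67 = 0.33
(q ∧ ¬s) = min(0.95, 0.33) = 0.33
((p → r) → (q ∧ ¬s)): min(1, 1 − 1 + 0.33) = 0.33
(((s ∧ ¬¬q) ∧ ((q → s) → (s ∨ ¬s))) → ((p → r) → (q ∧ ¬s))): min(1, 1 − 0.67 + 0.33) = 0.66

0.66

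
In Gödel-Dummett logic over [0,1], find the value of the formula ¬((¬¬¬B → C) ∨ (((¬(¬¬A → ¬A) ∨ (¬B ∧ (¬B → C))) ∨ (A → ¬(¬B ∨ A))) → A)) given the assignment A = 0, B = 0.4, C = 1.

0.00

¬B: Gödel ¬ of 0.4 = 0 (operand ≠ 0)
¬¬B: Gödel ¬ of 0 = 1 (operand is 0)
¬¬¬B: Gödel ¬ of 1 = 0 (operand ≠ 0)
(¬¬¬B → C): 0 ≤ 1, so result = 1
¬A: Gödel ¬ of 0 = 1 (operand is 0)
¬¬A: Gödel ¬ of 1 = 0 (operand ≠ 0)
¬A: Gödel ¬ of 0 = 1 (operand is 0)
(¬¬A → ¬A): 0 ≤ 1, so result = 1
¬(¬¬A → ¬A): Gödel ¬ of 1 = 0 (operand ≠ 0)
¬B: Gödel ¬ of 0.4 = 0 (operand ≠ 0)
¬B: Gödel ¬ of 0.4 = 0 (operand ≠ 0)
(¬B → C): 0 ≤ 1, so result = 1
(¬B ∧ (¬B → C)) = min(0, 1) = 0
(¬(¬¬A → ¬A) ∨ (¬B ∧ (¬B → C))) = max(0, 0) = 0
¬B: Gödel ¬ of 0.4 = 0 (operand ≠ 0)
(¬B ∨ A) = max(0, 0) = 0
¬(¬B ∨ A): Gödel ¬ of 0 = 1 (operand is 0)
(A → ¬(¬B ∨ A)): 0 ≤ 1, so result = 1
((¬(¬¬A → ¬A) ∨ (¬B ∧ (¬B → C))) ∨ (A → ¬(¬B ∨ A))) = max(0, 1) = 1
(((¬(¬¬A → ¬A) ∨ (¬B ∧ (¬B → C))) ∨ (A → ¬(¬B ∨ A))) → A): 1 > 0, so result = 0
((¬¬¬B → C) ∨ (((¬(¬¬A → ¬A) ∨ (¬B ∧ (¬B → C))) ∨ (A → ¬(¬B ∨ A))) → A)) = max(1, 0) = 1
¬((¬¬¬B → C) ∨ (((¬(¬¬A → ¬A) ∨ (¬B ∧ (¬B → C))) ∨ (A → ¬(¬B ∨ A))) → A)): Gödel ¬ of 1 = 0 (operand ≠ 0)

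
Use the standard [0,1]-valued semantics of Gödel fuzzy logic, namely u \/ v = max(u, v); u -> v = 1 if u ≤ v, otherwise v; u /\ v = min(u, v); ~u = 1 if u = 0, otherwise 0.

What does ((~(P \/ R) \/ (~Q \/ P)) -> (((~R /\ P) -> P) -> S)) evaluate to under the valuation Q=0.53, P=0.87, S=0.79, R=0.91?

0.79

(P \/ R) = max(0.87, 0.91) = 0.91
~(P \/ R): Gödel ¬ of 0.91 = 0 (operand ≠ 0)
~Q: Gödel ¬ of 0.53 = 0 (operand ≠ 0)
(~Q \/ P) = max(0, 0.87) = 0.87
(~(P \/ R) \/ (~Q \/ P)) = max(0, 0.87) = 0.87
~R: Gödel ¬ of 0.91 = 0 (operand ≠ 0)
(~R /\ P) = min(0, 0.87) = 0
((~R /\ P) -> P): 0 ≤ 0.87, so result = 1
(((~R /\ P) -> P) -> S): 1 > 0.79, so result = 0.79
((~(P \/ R) \/ (~Q \/ P)) -> (((~R /\ P) -> P) -> S)): 0.87 > 0.79, so result = 0.79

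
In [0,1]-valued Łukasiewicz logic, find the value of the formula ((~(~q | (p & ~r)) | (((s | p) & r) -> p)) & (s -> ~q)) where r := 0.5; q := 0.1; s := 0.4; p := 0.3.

0.90

~q: Łukasiewicz ¬ gives 1 − 0.1 = 0.9
~r: Łukasiewicz ¬ gives 1 − 0.5 = 0.5
(p & ~r) = min(0.3, 0.5) = 0.3
(~q | (p & ~r)) = max(0.9, 0.3) = 0.9
~(~q | (p & ~r)): Łukasiewicz ¬ gives 1 − 0.9 = 0.1
(s | p) = max(0.4, 0.3) = 0.4
((s | p) & r) = min(0.4, 0.5) = 0.4
(((s | p) & r) -> p): min(1, 1 − 0.4 + 0.3) = 0.9
(~(~q | (p & ~r)) | (((s | p) & r) -> p)) = max(0.1, 0.9) = 0.9
~q: Łukasiewicz ¬ gives 1 − 0.1 = 0.9
(s -> ~q): min(1, 1 − 0.4 + 0.9) = 1
((~(~q | (p & ~r)) | (((s | p) & r) -> p)) & (s -> ~q)) = min(0.9, 1) = 0.9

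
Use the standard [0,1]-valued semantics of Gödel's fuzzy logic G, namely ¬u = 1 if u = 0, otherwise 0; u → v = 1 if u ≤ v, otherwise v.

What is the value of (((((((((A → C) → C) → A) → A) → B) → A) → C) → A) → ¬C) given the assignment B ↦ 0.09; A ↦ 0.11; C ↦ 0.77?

0.00

(A → C): 0.11 ≤ 0.77, so result = 1
((A → C) → C): 1 > 0.77, so result = 0.77
(((A → C) → C) → A): 0.77 > 0.11, so result = 0.11
((((A → C) → C) → A) → A): 0.11 ≤ 0.11, so result = 1
(((((A → C) → C) → A) → A) → B): 1 > 0.09, so result = 0.09
((((((A → C) → C) → A) → A) → B) → A): 0.09 ≤ 0.11, so result = 1
(((((((A → C) → C) → A) → A) → B) → A) → C): 1 > 0.77, so result = 0.77
((((((((A → C) → C) → A) → A) → B) → A) → C) → A): 0.77 > 0.11, so result = 0.11
¬C: Gödel ¬ of 0.77 = 0 (operand ≠ 0)
(((((((((A → C) → C) → A) → A) → B) → A) → C) → A) → ¬C): 0.11 > 0, so result = 0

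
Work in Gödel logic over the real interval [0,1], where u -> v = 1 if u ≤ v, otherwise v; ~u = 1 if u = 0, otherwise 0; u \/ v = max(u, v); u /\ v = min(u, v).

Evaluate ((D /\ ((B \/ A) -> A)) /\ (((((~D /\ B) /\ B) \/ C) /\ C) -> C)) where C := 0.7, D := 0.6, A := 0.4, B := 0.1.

(B \/ A) = max(0.1, 0.4) = 0.4
((B \/ A) -> A): 0.4 ≤ 0.4, so result = 1
(D /\ ((B \/ A) -> A)) = min(0.6, 1) = 0.6
~D: Gödel ¬ of 0.6 = 0 (operand ≠ 0)
(~D /\ B) = min(0, 0.1) = 0
((~D /\ B) /\ B) = min(0, 0.1) = 0
(((~D /\ B) /\ B) \/ C) = max(0, 0.7) = 0.7
((((~D /\ B) /\ B) \/ C) /\ C) = min(0.7, 0.7) = 0.7
(((((~D /\ B) /\ B) \/ C) /\ C) -> C): 0.7 ≤ 0.7, so result = 1
((D /\ ((B \/ A) -> A)) /\ (((((~D /\ B) /\ B) \/ C) /\ C) -> C)) = min(0.6, 1) = 0.6

0.60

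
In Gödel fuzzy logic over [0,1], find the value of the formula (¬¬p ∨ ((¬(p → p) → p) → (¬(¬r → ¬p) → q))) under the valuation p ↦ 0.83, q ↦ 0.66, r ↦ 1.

¬p: Gödel ¬ of 0.83 = 0 (operand ≠ 0)
¬¬p: Gödel ¬ of 0 = 1 (operand is 0)
(p → p): 0.83 ≤ 0.83, so result = 1
¬(p → p): Gödel ¬ of 1 = 0 (operand ≠ 0)
(¬(p → p) → p): 0 ≤ 0.83, so result = 1
¬r: Gödel ¬ of 1 = 0 (operand ≠ 0)
¬p: Gödel ¬ of 0.83 = 0 (operand ≠ 0)
(¬r → ¬p): 0 ≤ 0, so result = 1
¬(¬r → ¬p): Gödel ¬ of 1 = 0 (operand ≠ 0)
(¬(¬r → ¬p) → q): 0 ≤ 0.66, so result = 1
((¬(p → p) → p) → (¬(¬r → ¬p) → q)): 1 ≤ 1, so result = 1
(¬¬p ∨ ((¬(p → p) → p) → (¬(¬r → ¬p) → q))) = max(1, 1) = 1

1.00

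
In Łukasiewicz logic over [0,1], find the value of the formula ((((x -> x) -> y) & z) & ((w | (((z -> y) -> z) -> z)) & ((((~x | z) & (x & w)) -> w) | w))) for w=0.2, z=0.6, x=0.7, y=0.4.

0.40

(x -> x): min(1, 1 − 0.7 + 0.7) = 1
((x -> x) -> y): min(1, 1 − 1 + 0.4) = 0.4
(((x -> x) -> y) & z) = min(0.4, 0.6) = 0.4
(z -> y): min(1, 1 − 0.6 + 0.4) = 0.8
((z -> y) -> z): min(1, 1 − 0.8 + 0.6) = 0.8
(((z -> y) -> z) -> z): min(1, 1 − 0.8 + 0.6) = 0.8
(w | (((z -> y) -> z) -> z)) = max(0.2, 0.8) = 0.8
~x: Łukasiewicz ¬ gives 1 − 0.7 = 0.3
(~x | z) = max(0.3, 0.6) = 0.6
(x & w) = min(0.7, 0.2) = 0.2
((~x | z) & (x & w)) = min(0.6, 0.2) = 0.2
(((~x | z) & (x & w)) -> w): min(1, 1 − 0.2 + 0.2) = 1
((((~x | z) & (x & w)) -> w) | w) = max(1, 0.2) = 1
((w | (((z -> y) -> z) -> z)) & ((((~x | z) & (x & w)) -> w) | w)) = min(0.8, 1) = 0.8
((((x -> x) -> y) & z) & ((w | (((z -> y) -> z) -> z)) & ((((~x | z) & (x & w)) -> w) | w))) = min(0.4, 0.8) = 0.4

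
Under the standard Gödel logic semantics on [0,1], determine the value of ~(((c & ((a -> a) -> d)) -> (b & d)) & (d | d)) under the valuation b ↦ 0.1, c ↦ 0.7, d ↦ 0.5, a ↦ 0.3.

(a -> a): 0.3 ≤ 0.3, so result = 1
((a -> a) -> d): 1 > 0.5, so result = 0.5
(c & ((a -> a) -> d)) = min(0.7, 0.5) = 0.5
(b & d) = min(0.1, 0.5) = 0.1
((c & ((a -> a) -> d)) -> (b & d)): 0.5 > 0.1, so result = 0.1
(d | d) = max(0.5, 0.5) = 0.5
(((c & ((a -> a) -> d)) -> (b & d)) & (d | d)) = min(0.1, 0.5) = 0.1
~(((c & ((a -> a) -> d)) -> (b & d)) & (d | d)): Gödel ¬ of 0.1 = 0 (operand ≠ 0)

0.00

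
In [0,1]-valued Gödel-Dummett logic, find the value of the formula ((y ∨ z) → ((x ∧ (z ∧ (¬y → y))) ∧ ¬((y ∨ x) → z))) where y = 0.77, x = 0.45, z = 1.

0.00

(y ∨ z) = max(0.77, 1) = 1
¬y: Gödel ¬ of 0.77 = 0 (operand ≠ 0)
(¬y → y): 0 ≤ 0.77, so result = 1
(z ∧ (¬y → y)) = min(1, 1) = 1
(x ∧ (z ∧ (¬y → y))) = min(0.45, 1) = 0.45
(y ∨ x) = max(0.77, 0.45) = 0.77
((y ∨ x) → z): 0.77 ≤ 1, so result = 1
¬((y ∨ x) → z): Gödel ¬ of 1 = 0 (operand ≠ 0)
((x ∧ (z ∧ (¬y → y))) ∧ ¬((y ∨ x) → z)) = min(0.45, 0) = 0
((y ∨ z) → ((x ∧ (z ∧ (¬y → y))) ∧ ¬((y ∨ x) → z))): 1 > 0, so result = 0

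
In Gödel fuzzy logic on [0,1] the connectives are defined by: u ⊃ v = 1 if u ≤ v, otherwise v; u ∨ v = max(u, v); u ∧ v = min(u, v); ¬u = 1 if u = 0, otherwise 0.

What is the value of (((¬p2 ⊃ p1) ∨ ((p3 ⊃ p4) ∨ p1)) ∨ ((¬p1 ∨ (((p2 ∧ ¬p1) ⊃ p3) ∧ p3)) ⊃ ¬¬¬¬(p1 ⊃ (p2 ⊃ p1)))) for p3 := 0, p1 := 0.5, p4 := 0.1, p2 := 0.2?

1.00

¬p2: Gödel ¬ of 0.2 = 0 (operand ≠ 0)
(¬p2 ⊃ p1): 0 ≤ 0.5, so result = 1
(p3 ⊃ p4): 0 ≤ 0.1, so result = 1
((p3 ⊃ p4) ∨ p1) = max(1, 0.5) = 1
((¬p2 ⊃ p1) ∨ ((p3 ⊃ p4) ∨ p1)) = max(1, 1) = 1
¬p1: Gödel ¬ of 0.5 = 0 (operand ≠ 0)
¬p1: Gödel ¬ of 0.5 = 0 (operand ≠ 0)
(p2 ∧ ¬p1) = min(0.2, 0) = 0
((p2 ∧ ¬p1) ⊃ p3): 0 ≤ 0, so result = 1
(((p2 ∧ ¬p1) ⊃ p3) ∧ p3) = min(1, 0) = 0
(¬p1 ∨ (((p2 ∧ ¬p1) ⊃ p3) ∧ p3)) = max(0, 0) = 0
(p2 ⊃ p1): 0.2 ≤ 0.5, so result = 1
(p1 ⊃ (p2 ⊃ p1)): 0.5 ≤ 1, so result = 1
¬(p1 ⊃ (p2 ⊃ p1)): Gödel ¬ of 1 = 0 (operand ≠ 0)
¬¬(p1 ⊃ (p2 ⊃ p1)): Gödel ¬ of 0 = 1 (operand is 0)
¬¬¬(p1 ⊃ (p2 ⊃ p1)): Gödel ¬ of 1 = 0 (operand ≠ 0)
¬¬¬¬(p1 ⊃ (p2 ⊃ p1)): Gödel ¬ of 0 = 1 (operand is 0)
((¬p1 ∨ (((p2 ∧ ¬p1) ⊃ p3) ∧ p3)) ⊃ ¬¬¬¬(p1 ⊃ (p2 ⊃ p1))): 0 ≤ 1, so result = 1
(((¬p2 ⊃ p1) ∨ ((p3 ⊃ p4) ∨ p1)) ∨ ((¬p1 ∨ (((p2 ∧ ¬p1) ⊃ p3) ∧ p3)) ⊃ ¬¬¬¬(p1 ⊃ (p2 ⊃ p1)))) = max(1, 1) = 1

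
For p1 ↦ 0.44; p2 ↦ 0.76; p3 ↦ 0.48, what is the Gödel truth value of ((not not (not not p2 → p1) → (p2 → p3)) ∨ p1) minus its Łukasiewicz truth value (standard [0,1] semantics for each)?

Gödel evaluation:
  not p2: Gödel ¬ of 0.76 = 0 (operand ≠ 0)
  not not p2: Gödel ¬ of 0 = 1 (operand is 0)
  (not not p2 → p1): 1 > 0.44, so result = 0.44
  not (not not p2 → p1): Gödel ¬ of 0.44 = 0 (operand ≠ 0)
  not not (not not p2 → p1): Gödel ¬ of 0 = 1 (operand is 0)
  (p2 → p3): 0.76 > 0.48, so result = 0.48
  (not not (not not p2 → p1) → (p2 → p3)): 1 > 0.48, so result = 0.48
  ((not not (not not p2 → p1) → (p2 → p3)) ∨ p1) = max(0.48, 0.44) = 0.48
  Gödel value = 0.48
Łukasiewicz evaluation:
  not p2: Łukasiewicz ¬ gives 1 − 0.76 = 0.24
  not not p2: Łukasiewicz ¬ gives 1 − 0.24 = 0.76
  (not not p2 → p1): min(1, 1 − 0.76 + 0.44) = 0.68
  not (not not p2 → p1): Łukasiewicz ¬ gives 1 − 0.68 = 0.32
  not not (not not p2 → p1): Łukasiewicz ¬ gives 1 − 0.32 = 0.68
  (p2 → p3): min(1, 1 − 0.76 + 0.48) = 0.72
  (not not (not not p2 → p1) → (p2 → p3)): min(1, 1 − 0.68 + 0.72) = 1
  ((not not (not not p2 → p1) → (p2 → p3)) ∨ p1) = max(1, 0.44) = 1
  Łukasiewicz value = 1
Difference: 0.48 − 1 = -0.52

-0.52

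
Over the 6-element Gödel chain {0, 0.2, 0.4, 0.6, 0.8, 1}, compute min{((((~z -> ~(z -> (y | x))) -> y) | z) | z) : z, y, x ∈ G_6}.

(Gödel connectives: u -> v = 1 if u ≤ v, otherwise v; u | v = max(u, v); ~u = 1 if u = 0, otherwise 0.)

The minimum is attained at z = 0.2, y = 0, x = 0:
  ~z: Gödel ¬ of 0.2 = 0 (operand ≠ 0)
  (y | x) = max(0, 0) = 0
  (z -> (y | x)): 0.2 > 0, so result = 0
  ~(z -> (y | x)): Gödel ¬ of 0 = 1 (operand is 0)
  (~z -> ~(z -> (y | x))): 0 ≤ 1, so result = 1
  ((~z -> ~(z -> (y | x))) -> y): 1 > 0, so result = 0
  (((~z -> ~(z -> (y | x))) -> y) | z) = max(0, 0.2) = 0.2
  ((((~z -> ~(z -> (y | x))) -> y) | z) | z) = max(0.2, 0.2) = 0.2
Checking all 216 assignments confirms none give a value below 0.20.

0.20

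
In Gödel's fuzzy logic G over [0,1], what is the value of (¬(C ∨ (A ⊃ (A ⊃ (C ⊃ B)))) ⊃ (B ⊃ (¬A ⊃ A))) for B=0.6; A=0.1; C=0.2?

(C ⊃ B): 0.2 ≤ 0.6, so result = 1
(A ⊃ (C ⊃ B)): 0.1 ≤ 1, so result = 1
(A ⊃ (A ⊃ (C ⊃ B))): 0.1 ≤ 1, so result = 1
(C ∨ (A ⊃ (A ⊃ (C ⊃ B)))) = max(0.2, 1) = 1
¬(C ∨ (A ⊃ (A ⊃ (C ⊃ B)))): Gödel ¬ of 1 = 0 (operand ≠ 0)
¬A: Gödel ¬ of 0.1 = 0 (operand ≠ 0)
(¬A ⊃ A): 0 ≤ 0.1, so result = 1
(B ⊃ (¬A ⊃ A)): 0.6 ≤ 1, so result = 1
(¬(C ∨ (A ⊃ (A ⊃ (C ⊃ B)))) ⊃ (B ⊃ (¬A ⊃ A))): 0 ≤ 1, so result = 1

1.00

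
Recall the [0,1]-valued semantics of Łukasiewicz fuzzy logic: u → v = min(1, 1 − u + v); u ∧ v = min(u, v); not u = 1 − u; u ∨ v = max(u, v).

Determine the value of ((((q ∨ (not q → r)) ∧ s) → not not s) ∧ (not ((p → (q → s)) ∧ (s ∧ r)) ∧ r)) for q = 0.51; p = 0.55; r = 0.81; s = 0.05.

0.81

not q: Łukasiewicz ¬ gives 1 − 0.51 = 0.49
(not q → r): min(1, 1 − 0.49 + 0.81) = 1
(q ∨ (not q → r)) = max(0.51, 1) = 1
((q ∨ (not q → r)) ∧ s) = min(1, 0.05) = 0.05
not s: Łukasiewicz ¬ gives 1 − 0.05 = 0.95
not not s: Łukasiewicz ¬ gives 1 − 0.95 = 0.05
(((q ∨ (not q → r)) ∧ s) → not not s): min(1, 1 − 0.05 + 0.05) = 1
(q → s): min(1, 1 − 0.51 + 0.05) = 0.54
(p → (q → s)): min(1, 1 − 0.55 + 0.54) = 0.99
(s ∧ r) = min(0.05, 0.81) = 0.05
((p → (q → s)) ∧ (s ∧ r)) = min(0.99, 0.05) = 0.05
not ((p → (q → s)) ∧ (s ∧ r)): Łukasiewicz ¬ gives 1 − 0.05 = 0.95
(not ((p → (q → s)) ∧ (s ∧ r)) ∧ r) = min(0.95, 0.81) = 0.81
((((q ∨ (not q → r)) ∧ s) → not not s) ∧ (not ((p → (q → s)) ∧ (s ∧ r)) ∧ r)) = min(1, 0.81) = 0.81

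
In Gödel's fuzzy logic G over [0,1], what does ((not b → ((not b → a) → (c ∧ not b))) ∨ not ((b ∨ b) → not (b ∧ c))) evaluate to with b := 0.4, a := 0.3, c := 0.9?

not b: Gödel ¬ of 0.4 = 0 (operand ≠ 0)
not b: Gödel ¬ of 0.4 = 0 (operand ≠ 0)
(not b → a): 0 ≤ 0.3, so result = 1
not b: Gödel ¬ of 0.4 = 0 (operand ≠ 0)
(c ∧ not b) = min(0.9, 0) = 0
((not b → a) → (c ∧ not b)): 1 > 0, so result = 0
(not b → ((not b → a) → (c ∧ not b))): 0 ≤ 0, so result = 1
(b ∨ b) = max(0.4, 0.4) = 0.4
(b ∧ c) = min(0.4, 0.9) = 0.4
not (b ∧ c): Gödel ¬ of 0.4 = 0 (operand ≠ 0)
((b ∨ b) → not (b ∧ c)): 0.4 > 0, so result = 0
not ((b ∨ b) → not (b ∧ c)): Gödel ¬ of 0 = 1 (operand is 0)
((not b → ((not b → a) → (c ∧ not b))) ∨ not ((b ∨ b) → not (b ∧ c))) = max(1, 1) = 1

1.00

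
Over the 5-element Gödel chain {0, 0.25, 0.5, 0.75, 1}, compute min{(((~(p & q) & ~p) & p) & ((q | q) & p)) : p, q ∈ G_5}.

The minimum is attained at p = 0, q = 0:
  (p & q) = min(0, 0) = 0
  ~(p & q): Gödel ¬ of 0 = 1 (operand is 0)
  ~p: Gödel ¬ of 0 = 1 (operand is 0)
  (~(p & q) & ~p) = min(1, 1) = 1
  ((~(p & q) & ~p) & p) = min(1, 0) = 0
  (q | q) = max(0, 0) = 0
  ((q | q) & p) = min(0, 0) = 0
  (((~(p & q) & ~p) & p) & ((q | q) & p)) = min(0, 0) = 0
Checking all 25 assignments confirms none give a value below 0.00.

0.00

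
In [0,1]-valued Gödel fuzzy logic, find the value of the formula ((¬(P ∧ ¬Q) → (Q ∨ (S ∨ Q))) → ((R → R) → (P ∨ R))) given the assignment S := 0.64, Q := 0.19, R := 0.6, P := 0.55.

¬Q: Gödel ¬ of 0.19 = 0 (operand ≠ 0)
(P ∧ ¬Q) = min(0.55, 0) = 0
¬(P ∧ ¬Q): Gödel ¬ of 0 = 1 (operand is 0)
(S ∨ Q) = max(0.64, 0.19) = 0.64
(Q ∨ (S ∨ Q)) = max(0.19, 0.64) = 0.64
(¬(P ∧ ¬Q) → (Q ∨ (S ∨ Q))): 1 > 0.64, so result = 0.64
(R → R): 0.6 ≤ 0.6, so result = 1
(P ∨ R) = max(0.55, 0.6) = 0.6
((R → R) → (P ∨ R)): 1 > 0.6, so result = 0.6
((¬(P ∧ ¬Q) → (Q ∨ (S ∨ Q))) → ((R → R) → (P ∨ R))): 0.64 > 0.6, so result = 0.6

0.60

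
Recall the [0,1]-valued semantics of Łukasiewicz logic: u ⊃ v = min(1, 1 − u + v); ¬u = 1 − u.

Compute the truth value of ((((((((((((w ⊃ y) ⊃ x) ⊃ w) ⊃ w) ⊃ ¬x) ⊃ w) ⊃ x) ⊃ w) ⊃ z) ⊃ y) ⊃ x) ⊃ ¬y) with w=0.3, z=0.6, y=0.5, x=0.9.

(w ⊃ y): min(1, 1 − 0.3 + 0.5) = 1
((w ⊃ y) ⊃ x): min(1, 1 − 1 + 0.9) = 0.9
(((w ⊃ y) ⊃ x) ⊃ w): min(1, 1 − 0.9 + 0.3) = 0.4
((((w ⊃ y) ⊃ x) ⊃ w) ⊃ w): min(1, 1 − 0.4 + 0.3) = 0.9
¬x: Łukasiewicz ¬ gives 1 − 0.9 = 0.1
(((((w ⊃ y) ⊃ x) ⊃ w) ⊃ w) ⊃ ¬x): min(1, 1 − 0.9 + 0.1) = 0.2
((((((w ⊃ y) ⊃ x) ⊃ w) ⊃ w) ⊃ ¬x) ⊃ w): min(1, 1 − 0.2 + 0.3) = 1
(((((((w ⊃ y) ⊃ x) ⊃ w) ⊃ w) ⊃ ¬x) ⊃ w) ⊃ x): min(1, 1 − 1 + 0.9) = 0.9
((((((((w ⊃ y) ⊃ x) ⊃ w) ⊃ w) ⊃ ¬x) ⊃ w) ⊃ x) ⊃ w): min(1, 1 − 0.9 + 0.3) = 0.4
(((((((((w ⊃ y) ⊃ x) ⊃ w) ⊃ w) ⊃ ¬x) ⊃ w) ⊃ x) ⊃ w) ⊃ z): min(1, 1 − 0.4 + 0.6) = 1
((((((((((w ⊃ y) ⊃ x) ⊃ w) ⊃ w) ⊃ ¬x) ⊃ w) ⊃ x) ⊃ w) ⊃ z) ⊃ y): min(1, 1 − 1 + 0.5) = 0.5
(((((((((((w ⊃ y) ⊃ x) ⊃ w) ⊃ w) ⊃ ¬x) ⊃ w) ⊃ x) ⊃ w) ⊃ z) ⊃ y) ⊃ x): min(1, 1 − 0.5 + 0.9) = 1
¬y: Łukasiewicz ¬ gives 1 − 0.5 = 0.5
((((((((((((w ⊃ y) ⊃ x) ⊃ w) ⊃ w) ⊃ ¬x) ⊃ w) ⊃ x) ⊃ w) ⊃ z) ⊃ y) ⊃ x) ⊃ ¬y): min(1, 1 − 1 + 0.5) = 0.5

0.50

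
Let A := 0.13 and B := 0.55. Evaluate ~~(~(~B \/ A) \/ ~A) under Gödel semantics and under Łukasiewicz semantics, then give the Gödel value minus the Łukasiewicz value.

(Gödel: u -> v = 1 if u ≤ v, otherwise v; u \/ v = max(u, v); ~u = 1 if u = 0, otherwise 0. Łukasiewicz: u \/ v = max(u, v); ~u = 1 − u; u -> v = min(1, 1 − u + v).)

Gödel evaluation:
  ~B: Gödel ¬ of 0.55 = 0 (operand ≠ 0)
  (~B \/ A) = max(0, 0.13) = 0.13
  ~(~B \/ A): Gödel ¬ of 0.13 = 0 (operand ≠ 0)
  ~A: Gödel ¬ of 0.13 = 0 (operand ≠ 0)
  (~(~B \/ A) \/ ~A) = max(0, 0) = 0
  ~(~(~B \/ A) \/ ~A): Gödel ¬ of 0 = 1 (operand is 0)
  ~~(~(~B \/ A) \/ ~A): Gödel ¬ of 1 = 0 (operand ≠ 0)
  Gödel value = 0
Łukasiewicz evaluation:
  ~B: Łukasiewicz ¬ gives 1 − 0.55 = 0.45
  (~B \/ A) = max(0.45, 0.13) = 0.45
  ~(~B \/ A): Łukasiewicz ¬ gives 1 − 0.45 = 0.55
  ~A: Łukasiewicz ¬ gives 1 − 0.13 = 0.87
  (~(~B \/ A) \/ ~A) = max(0.55, 0.87) = 0.87
  ~(~(~B \/ A) \/ ~A): Łukasiewicz ¬ gives 1 − 0.87 = 0.13
  ~~(~(~B \/ A) \/ ~A): Łukasiewicz ¬ gives 1 − 0.13 = 0.87
  Łukasiewicz value = 0.87
Difference: 0 − 0.87 = -0.87

-0.87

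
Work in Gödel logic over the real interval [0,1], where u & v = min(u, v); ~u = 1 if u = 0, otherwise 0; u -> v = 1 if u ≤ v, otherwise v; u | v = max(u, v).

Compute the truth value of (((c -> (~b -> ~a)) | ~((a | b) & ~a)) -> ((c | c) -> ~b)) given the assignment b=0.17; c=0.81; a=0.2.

0.00

~b: Gödel ¬ of 0.17 = 0 (operand ≠ 0)
~a: Gödel ¬ of 0.2 = 0 (operand ≠ 0)
(~b -> ~a): 0 ≤ 0, so result = 1
(c -> (~b -> ~a)): 0.81 ≤ 1, so result = 1
(a | b) = max(0.2, 0.17) = 0.2
~a: Gödel ¬ of 0.2 = 0 (operand ≠ 0)
((a | b) & ~a) = min(0.2, 0) = 0
~((a | b) & ~a): Gödel ¬ of 0 = 1 (operand is 0)
((c -> (~b -> ~a)) | ~((a | b) & ~a)) = max(1, 1) = 1
(c | c) = max(0.81, 0.81) = 0.81
~b: Gödel ¬ of 0.17 = 0 (operand ≠ 0)
((c | c) -> ~b): 0.81 > 0, so result = 0
(((c -> (~b -> ~a)) | ~((a | b) & ~a)) -> ((c | c) -> ~b)): 1 > 0, so result = 0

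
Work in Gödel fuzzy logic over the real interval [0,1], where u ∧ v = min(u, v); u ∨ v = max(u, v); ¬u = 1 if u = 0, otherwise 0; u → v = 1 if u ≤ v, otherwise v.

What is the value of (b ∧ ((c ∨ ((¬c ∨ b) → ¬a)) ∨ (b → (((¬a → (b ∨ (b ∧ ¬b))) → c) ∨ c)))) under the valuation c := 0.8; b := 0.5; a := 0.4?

¬c: Gödel ¬ of 0.8 = 0 (operand ≠ 0)
(¬c ∨ b) = max(0, 0.5) = 0.5
¬a: Gödel ¬ of 0.4 = 0 (operand ≠ 0)
((¬c ∨ b) → ¬a): 0.5 > 0, so result = 0
(c ∨ ((¬c ∨ b) → ¬a)) = max(0.8, 0) = 0.8
¬a: Gödel ¬ of 0.4 = 0 (operand ≠ 0)
¬b: Gödel ¬ of 0.5 = 0 (operand ≠ 0)
(b ∧ ¬b) = min(0.5, 0) = 0
(b ∨ (b ∧ ¬b)) = max(0.5, 0) = 0.5
(¬a → (b ∨ (b ∧ ¬b))): 0 ≤ 0.5, so result = 1
((¬a → (b ∨ (b ∧ ¬b))) → c): 1 > 0.8, so result = 0.8
(((¬a → (b ∨ (b ∧ ¬b))) → c) ∨ c) = max(0.8, 0.8) = 0.8
(b → (((¬a → (b ∨ (b ∧ ¬b))) → c) ∨ c)): 0.5 ≤ 0.8, so result = 1
((c ∨ ((¬c ∨ b) → ¬a)) ∨ (b → (((¬a → (b ∨ (b ∧ ¬b))) → c) ∨ c))) = max(0.8, 1) = 1
(b ∧ ((c ∨ ((¬c ∨ b) → ¬a)) ∨ (b → (((¬a → (b ∨ (b ∧ ¬b))) → c) ∨ c)))) = min(0.5, 1) = 0.5

0.50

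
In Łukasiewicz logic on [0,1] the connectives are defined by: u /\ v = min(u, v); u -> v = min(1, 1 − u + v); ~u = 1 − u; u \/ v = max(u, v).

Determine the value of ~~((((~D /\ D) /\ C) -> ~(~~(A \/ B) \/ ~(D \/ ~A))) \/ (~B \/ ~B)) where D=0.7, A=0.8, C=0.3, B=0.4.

0.90

~D: Łukasiewicz ¬ gives 1 − 0.7 = 0.3
(~D /\ D) = min(0.3, 0.7) = 0.3
((~D /\ D) /\ C) = min(0.3, 0.3) = 0.3
(A \/ B) = max(0.8, 0.4) = 0.8
~(A \/ B): Łukasiewicz ¬ gives 1 − 0.8 = 0.2
~~(A \/ B): Łukasiewicz ¬ gives 1 − 0.2 = 0.8
~A: Łukasiewicz ¬ gives 1 − 0.8 = 0.2
(D \/ ~A) = max(0.7, 0.2) = 0.7
~(D \/ ~A): Łukasiewicz ¬ gives 1 − 0.7 = 0.3
(~~(A \/ B) \/ ~(D \/ ~A)) = max(0.8, 0.3) = 0.8
~(~~(A \/ B) \/ ~(D \/ ~A)): Łukasiewicz ¬ gives 1 − 0.8 = 0.2
(((~D /\ D) /\ C) -> ~(~~(A \/ B) \/ ~(D \/ ~A))): min(1, 1 − 0.3 + 0.2) = 0.9
~B: Łukasiewicz ¬ gives 1 − 0.4 = 0.6
~B: Łukasiewicz ¬ gives 1 − 0.4 = 0.6
(~B \/ ~B) = max(0.6, 0.6) = 0.6
((((~D /\ D) /\ C) -> ~(~~(A \/ B) \/ ~(D \/ ~A))) \/ (~B \/ ~B)) = max(0.9, 0.6) = 0.9
~((((~D /\ D) /\ C) -> ~(~~(A \/ B) \/ ~(D \/ ~A))) \/ (~B \/ ~B)): Łukasiewicz ¬ gives 1 − 0.9 = 0.1
~~((((~D /\ D) /\ C) -> ~(~~(A \/ B) \/ ~(D \/ ~A))) \/ (~B \/ ~B)): Łukasiewicz ¬ gives 1 − 0.1 = 0.9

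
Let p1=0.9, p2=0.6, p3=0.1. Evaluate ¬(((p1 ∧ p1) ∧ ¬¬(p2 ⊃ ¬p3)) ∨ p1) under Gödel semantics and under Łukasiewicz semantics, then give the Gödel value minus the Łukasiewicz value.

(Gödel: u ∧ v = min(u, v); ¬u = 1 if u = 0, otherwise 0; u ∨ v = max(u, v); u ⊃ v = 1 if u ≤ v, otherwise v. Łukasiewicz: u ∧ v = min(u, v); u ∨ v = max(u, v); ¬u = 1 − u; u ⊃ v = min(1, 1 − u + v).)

-0.10

Gödel evaluation:
  (p1 ∧ p1) = min(0.9, 0.9) = 0.9
  ¬p3: Gödel ¬ of 0.1 = 0 (operand ≠ 0)
  (p2 ⊃ ¬p3): 0.6 > 0, so result = 0
  ¬(p2 ⊃ ¬p3): Gödel ¬ of 0 = 1 (operand is 0)
  ¬¬(p2 ⊃ ¬p3): Gödel ¬ of 1 = 0 (operand ≠ 0)
  ((p1 ∧ p1) ∧ ¬¬(p2 ⊃ ¬p3)) = min(0.9, 0) = 0
  (((p1 ∧ p1) ∧ ¬¬(p2 ⊃ ¬p3)) ∨ p1) = max(0, 0.9) = 0.9
  ¬(((p1 ∧ p1) ∧ ¬¬(p2 ⊃ ¬p3)) ∨ p1): Gödel ¬ of 0.9 = 0 (operand ≠ 0)
  Gödel value = 0
Łukasiewicz evaluation:
  (p1 ∧ p1) = min(0.9, 0.9) = 0.9
  ¬p3: Łukasiewicz ¬ gives 1 − 0.1 = 0.9
  (p2 ⊃ ¬p3): min(1, 1 − 0.6 + 0.9) = 1
  ¬(p2 ⊃ ¬p3): Łukasiewicz ¬ gives 1 − 1 = 0
  ¬¬(p2 ⊃ ¬p3): Łukasiewicz ¬ gives 1 − 0 = 1
  ((p1 ∧ p1) ∧ ¬¬(p2 ⊃ ¬p3)) = min(0.9, 1) = 0.9
  (((p1 ∧ p1) ∧ ¬¬(p2 ⊃ ¬p3)) ∨ p1) = max(0.9, 0.9) = 0.9
  ¬(((p1 ∧ p1) ∧ ¬¬(p2 ⊃ ¬p3)) ∨ p1): Łukasiewicz ¬ gives 1 − 0.9 = 0.1
  Łukasiewicz value = 0.1
Difference: 0 − 0.1 = -0.10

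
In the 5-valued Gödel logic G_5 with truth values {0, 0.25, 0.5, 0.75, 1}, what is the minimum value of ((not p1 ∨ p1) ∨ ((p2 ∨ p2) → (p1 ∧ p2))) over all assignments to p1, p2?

The minimum is attained at p1 = 0.25, p2 = 0.5:
  not p1: Gödel ¬ of 0.25 = 0 (operand ≠ 0)
  (not p1 ∨ p1) = max(0, 0.25) = 0.25
  (p2 ∨ p2) = max(0.5, 0.5) = 0.5
  (p1 ∧ p2) = min(0.25, 0.5) = 0.25
  ((p2 ∨ p2) → (p1 ∧ p2)): 0.5 > 0.25, so result = 0.25
  ((not p1 ∨ p1) ∨ ((p2 ∨ p2) → (p1 ∧ p2))) = max(0.25, 0.25) = 0.25
Checking all 25 assignments confirms none give a value below 0.25.

0.25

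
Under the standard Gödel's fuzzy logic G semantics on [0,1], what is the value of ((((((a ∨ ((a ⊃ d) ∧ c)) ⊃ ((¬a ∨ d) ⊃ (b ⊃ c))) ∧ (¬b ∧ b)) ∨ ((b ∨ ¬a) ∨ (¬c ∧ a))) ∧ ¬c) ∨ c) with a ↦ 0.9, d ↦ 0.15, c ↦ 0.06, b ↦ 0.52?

(a ⊃ d): 0.9 > 0.15, so result = 0.15
((a ⊃ d) ∧ c) = min(0.15, 0.06) = 0.06
(a ∨ ((a ⊃ d) ∧ c)) = max(0.9, 0.06) = 0.9
¬a: Gödel ¬ of 0.9 = 0 (operand ≠ 0)
(¬a ∨ d) = max(0, 0.15) = 0.15
(b ⊃ c): 0.52 > 0.06, so result = 0.06
((¬a ∨ d) ⊃ (b ⊃ c)): 0.15 > 0.06, so result = 0.06
((a ∨ ((a ⊃ d) ∧ c)) ⊃ ((¬a ∨ d) ⊃ (b ⊃ c))): 0.9 > 0.06, so result = 0.06
¬b: Gödel ¬ of 0.52 = 0 (operand ≠ 0)
(¬b ∧ b) = min(0, 0.52) = 0
(((a ∨ ((a ⊃ d) ∧ c)) ⊃ ((¬a ∨ d) ⊃ (b ⊃ c))) ∧ (¬b ∧ b)) = min(0.06, 0) = 0
¬a: Gödel ¬ of 0.9 = 0 (operand ≠ 0)
(b ∨ ¬a) = max(0.52, 0) = 0.52
¬c: Gödel ¬ of 0.06 = 0 (operand ≠ 0)
(¬c ∧ a) = min(0, 0.9) = 0
((b ∨ ¬a) ∨ (¬c ∧ a)) = max(0.52, 0) = 0.52
((((a ∨ ((a ⊃ d) ∧ c)) ⊃ ((¬a ∨ d) ⊃ (b ⊃ c))) ∧ (¬b ∧ b)) ∨ ((b ∨ ¬a) ∨ (¬c ∧ a))) = max(0, 0.52) = 0.52
¬c: Gödel ¬ of 0.06 = 0 (operand ≠ 0)
(((((a ∨ ((a ⊃ d) ∧ c)) ⊃ ((¬a ∨ d) ⊃ (b ⊃ c))) ∧ (¬b ∧ b)) ∨ ((b ∨ ¬a) ∨ (¬c ∧ a))) ∧ ¬c) = min(0.52, 0) = 0
((((((a ∨ ((a ⊃ d) ∧ c)) ⊃ ((¬a ∨ d) ⊃ (b ⊃ c))) ∧ (¬b ∧ b)) ∨ ((b ∨ ¬a) ∨ (¬c ∧ a))) ∧ ¬c) ∨ c) = max(0, 0.06) = 0.06

0.06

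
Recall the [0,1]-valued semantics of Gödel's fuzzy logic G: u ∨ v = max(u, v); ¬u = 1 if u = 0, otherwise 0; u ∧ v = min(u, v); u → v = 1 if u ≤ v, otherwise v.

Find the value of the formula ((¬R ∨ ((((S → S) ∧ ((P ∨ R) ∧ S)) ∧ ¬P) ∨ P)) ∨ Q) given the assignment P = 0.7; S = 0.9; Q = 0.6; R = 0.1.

0.70

¬R: Gödel ¬ of 0.1 = 0 (operand ≠ 0)
(S → S): 0.9 ≤ 0.9, so result = 1
(P ∨ R) = max(0.7, 0.1) = 0.7
((P ∨ R) ∧ S) = min(0.7, 0.9) = 0.7
((S → S) ∧ ((P ∨ R) ∧ S)) = min(1, 0.7) = 0.7
¬P: Gödel ¬ of 0.7 = 0 (operand ≠ 0)
(((S → S) ∧ ((P ∨ R) ∧ S)) ∧ ¬P) = min(0.7, 0) = 0
((((S → S) ∧ ((P ∨ R) ∧ S)) ∧ ¬P) ∨ P) = max(0, 0.7) = 0.7
(¬R ∨ ((((S → S) ∧ ((P ∨ R) ∧ S)) ∧ ¬P) ∨ P)) = max(0, 0.7) = 0.7
((¬R ∨ ((((S → S) ∧ ((P ∨ R) ∧ S)) ∧ ¬P) ∨ P)) ∨ Q) = max(0.7, 0.6) = 0.7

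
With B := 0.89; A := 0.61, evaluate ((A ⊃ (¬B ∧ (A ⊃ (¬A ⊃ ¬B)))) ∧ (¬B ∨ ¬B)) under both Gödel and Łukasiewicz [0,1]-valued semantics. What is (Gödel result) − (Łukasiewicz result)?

Gödel evaluation:
  ¬B: Gödel ¬ of 0.89 = 0 (operand ≠ 0)
  ¬A: Gödel ¬ of 0.61 = 0 (operand ≠ 0)
  ¬B: Gödel ¬ of 0.89 = 0 (operand ≠ 0)
  (¬A ⊃ ¬B): 0 ≤ 0, so result = 1
  (A ⊃ (¬A ⊃ ¬B)): 0.61 ≤ 1, so result = 1
  (¬B ∧ (A ⊃ (¬A ⊃ ¬B))) = min(0, 1) = 0
  (A ⊃ (¬B ∧ (A ⊃ (¬A ⊃ ¬B)))): 0.61 > 0, so result = 0
  ¬B: Gödel ¬ of 0.89 = 0 (operand ≠ 0)
  ¬B: Gödel ¬ of 0.89 = 0 (operand ≠ 0)
  (¬B ∨ ¬B) = max(0, 0) = 0
  ((A ⊃ (¬B ∧ (A ⊃ (¬A ⊃ ¬B)))) ∧ (¬B ∨ ¬B)) = min(0, 0) = 0
  Gödel value = 0
Łukasiewicz evaluation:
  ¬B: Łukasiewicz ¬ gives 1 − 0.89 = 0.11
  ¬A: Łukasiewicz ¬ gives 1 − 0.61 = 0.39
  ¬B: Łukasiewicz ¬ gives 1 − 0.89 = 0.11
  (¬A ⊃ ¬B): min(1, 1 − 0.39 + 0.11) = 0.72
  (A ⊃ (¬A ⊃ ¬B)): min(1, 1 − 0.61 + 0.72) = 1
  (¬B ∧ (A ⊃ (¬A ⊃ ¬B))) = min(0.11, 1) = 0.11
  (A ⊃ (¬B ∧ (A ⊃ (¬A ⊃ ¬B)))): min(1, 1 − 0.61 + 0.11) = 0.5
  ¬B: Łukasiewicz ¬ gives 1 − 0.89 = 0.11
  ¬B: Łukasiewicz ¬ gives 1 − 0.89 = 0.11
  (¬B ∨ ¬B) = max(0.11, 0.11) = 0.11
  ((A ⊃ (¬B ∧ (A ⊃ (¬A ⊃ ¬B)))) ∧ (¬B ∨ ¬B)) = min(0.5, 0.11) = 0.11
  Łukasiewicz value = 0.11
Difference: 0 − 0.11 = -0.11

-0.11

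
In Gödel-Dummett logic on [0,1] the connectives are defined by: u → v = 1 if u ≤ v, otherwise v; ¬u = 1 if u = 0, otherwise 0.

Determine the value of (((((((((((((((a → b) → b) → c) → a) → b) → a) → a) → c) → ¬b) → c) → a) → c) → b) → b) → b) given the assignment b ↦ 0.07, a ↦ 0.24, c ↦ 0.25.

0.07

(a → b): 0.24 > 0.07, so result = 0.07
((a → b) → b): 0.07 ≤ 0.07, so result = 1
(((a → b) → b) → c): 1 > 0.25, so result = 0.25
((((a → b) → b) → c) → a): 0.25 > 0.24, so result = 0.24
(((((a → b) → b) → c) → a) → b): 0.24 > 0.07, so result = 0.07
((((((a → b) → b) → c) → a) → b) → a): 0.07 ≤ 0.24, so result = 1
(((((((a → b) → b) → c) → a) → b) → a) → a): 1 > 0.24, so result = 0.24
((((((((a → b) → b) → c) → a) → b) → a) → a) → c): 0.24 ≤ 0.25, so result = 1
¬b: Gödel ¬ of 0.07 = 0 (operand ≠ 0)
(((((((((a → b) → b) → c) → a) → b) → a) → a) → c) → ¬b): 1 > 0, so result = 0
((((((((((a → b) → b) → c) → a) → b) → a) → a) → c) → ¬b) → c): 0 ≤ 0.25, so result = 1
(((((((((((a → b) → b) → c) → a) → b) → a) → a) → c) → ¬b) → c) → a): 1 > 0.24, so result = 0.24
((((((((((((a → b) → b) → c) → a) → b) → a) → a) → c) → ¬b) → c) → a) → c): 0.24 ≤ 0.25, so result = 1
(((((((((((((a → b) → b) → c) → a) → b) → a) → a) → c) → ¬b) → c) → a) → c) → b): 1 > 0.07, so result = 0.07
((((((((((((((a → b) → b) → c) → a) → b) → a) → a) → c) → ¬b) → c) → a) → c) → b) → b): 0.07 ≤ 0.07, so result = 1
(((((((((((((((a → b) → b) → c) → a) → b) → a) → a) → c) → ¬b) → c) → a) → c) → b) → b) → b): 1 > 0.07, so result = 0.07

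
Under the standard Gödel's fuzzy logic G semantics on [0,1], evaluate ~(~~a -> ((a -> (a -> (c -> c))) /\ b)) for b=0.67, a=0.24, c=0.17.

0.00

~a: Gödel ¬ of 0.24 = 0 (operand ≠ 0)
~~a: Gödel ¬ of 0 = 1 (operand is 0)
(c -> c): 0.17 ≤ 0.17, so result = 1
(a -> (c -> c)): 0.24 ≤ 1, so result = 1
(a -> (a -> (c -> c))): 0.24 ≤ 1, so result = 1
((a -> (a -> (c -> c))) /\ b) = min(1, 0.67) = 0.67
(~~a -> ((a -> (a -> (c -> c))) /\ b)): 1 > 0.67, so result = 0.67
~(~~a -> ((a -> (a -> (c -> c))) /\ b)): Gödel ¬ of 0.67 = 0 (operand ≠ 0)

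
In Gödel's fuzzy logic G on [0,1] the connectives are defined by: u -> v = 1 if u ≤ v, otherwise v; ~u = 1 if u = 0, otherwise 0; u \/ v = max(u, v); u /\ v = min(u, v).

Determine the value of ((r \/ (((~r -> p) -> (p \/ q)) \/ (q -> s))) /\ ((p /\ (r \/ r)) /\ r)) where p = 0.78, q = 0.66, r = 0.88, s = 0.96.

0.78

~r: Gödel ¬ of 0.88 = 0 (operand ≠ 0)
(~r -> p): 0 ≤ 0.78, so result = 1
(p \/ q) = max(0.78, 0.66) = 0.78
((~r -> p) -> (p \/ q)): 1 > 0.78, so result = 0.78
(q -> s): 0.66 ≤ 0.96, so result = 1
(((~r -> p) -> (p \/ q)) \/ (q -> s)) = max(0.78, 1) = 1
(r \/ (((~r -> p) -> (p \/ q)) \/ (q -> s))) = max(0.88, 1) = 1
(r \/ r) = max(0.88, 0.88) = 0.88
(p /\ (r \/ r)) = min(0.78, 0.88) = 0.78
((p /\ (r \/ r)) /\ r) = min(0.78, 0.88) = 0.78
((r \/ (((~r -> p) -> (p \/ q)) \/ (q -> s))) /\ ((p /\ (r \/ r)) /\ r)) = min(1, 0.78) = 0.78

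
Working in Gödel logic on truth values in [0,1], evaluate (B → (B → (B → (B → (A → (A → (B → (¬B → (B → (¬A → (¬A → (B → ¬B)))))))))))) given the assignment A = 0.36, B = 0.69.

1.00

¬B: Gödel ¬ of 0.69 = 0 (operand ≠ 0)
¬A: Gödel ¬ of 0.36 = 0 (operand ≠ 0)
¬A: Gödel ¬ of 0.36 = 0 (operand ≠ 0)
¬B: Gödel ¬ of 0.69 = 0 (operand ≠ 0)
(B → ¬B): 0.69 > 0, so result = 0
(¬A → (B → ¬B)): 0 ≤ 0, so result = 1
(¬A → (¬A → (B → ¬B))): 0 ≤ 1, so result = 1
(B → (¬A → (¬A → (B → ¬B)))): 0.69 ≤ 1, so result = 1
(¬B → (B → (¬A → (¬A → (B → ¬B))))): 0 ≤ 1, so result = 1
(B → (¬B → (B → (¬A → (¬A → (B → ¬B)))))): 0.69 ≤ 1, so result = 1
(A → (B → (¬B → (B → (¬A → (¬A → (B → ¬B))))))): 0.36 ≤ 1, so result = 1
(A → (A → (B → (¬B → (B → (¬A → (¬A → (B → ¬B)))))))): 0.36 ≤ 1, so result = 1
(B → (A → (A → (B → (¬B → (B → (¬A → (¬A → (B → ¬B))))))))): 0.69 ≤ 1, so result = 1
(B → (B → (A → (A → (B → (¬B → (B → (¬A → (¬A → (B → ¬B)))))))))): 0.69 ≤ 1, so result = 1
(B → (B → (B → (A → (A → (B → (¬B → (B → (¬A → (¬A → (B → ¬B))))))))))): 0.69 ≤ 1, so result = 1
(B → (B → (B → (B → (A → (A → (B → (¬B → (B → (¬A → (¬A → (B → ¬B)))))))))))): 0.69 ≤ 1, so result = 1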